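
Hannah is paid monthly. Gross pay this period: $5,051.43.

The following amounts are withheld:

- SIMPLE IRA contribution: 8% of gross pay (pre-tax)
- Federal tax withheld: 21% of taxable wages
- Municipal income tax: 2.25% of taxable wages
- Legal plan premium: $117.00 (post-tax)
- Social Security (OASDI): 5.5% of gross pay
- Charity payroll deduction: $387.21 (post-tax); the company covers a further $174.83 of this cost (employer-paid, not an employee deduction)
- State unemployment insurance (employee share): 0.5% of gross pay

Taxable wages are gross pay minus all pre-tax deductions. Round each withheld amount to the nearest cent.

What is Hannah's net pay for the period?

SIMPLE IRA contribution: $5,051.43 × 0.08 = $404.11
Taxable wages = $5,051.43 − $404.11 = $4,647.32
Federal tax withheld: $4,647.32 × 0.21 = $975.94
Municipal income tax: $4,647.32 × 0.0225 = $104.56
Social Security (OASDI): $5,051.43 × 0.055 = $277.83
State unemployment insurance (employee share): $5,051.43 × 0.005 = $25.26
Charity payroll deduction: $387.21
Legal plan premium: $117.00
(Employer's $174.83 toward charity payroll deduction is not withheld from the employee.)
Total deductions = $404.11 + $975.94 + $104.56 + $277.83 + $25.26 + $387.21 + $117.00 = $2,291.91
Net pay = $5,051.43 − $2,291.91 = $2,759.52

$2,759.52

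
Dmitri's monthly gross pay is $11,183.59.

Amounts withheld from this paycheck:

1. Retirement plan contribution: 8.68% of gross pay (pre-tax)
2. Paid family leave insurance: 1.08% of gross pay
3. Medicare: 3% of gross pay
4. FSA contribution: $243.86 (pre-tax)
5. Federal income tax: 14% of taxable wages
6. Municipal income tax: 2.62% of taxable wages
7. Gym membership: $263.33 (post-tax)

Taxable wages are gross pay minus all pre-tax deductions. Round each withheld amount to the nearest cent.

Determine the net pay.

Retirement plan contribution: $11,183.59 × 0.0868 = $970.74
FSA contribution: $243.86
Pre-tax total = $970.74 + $243.86 = $1,214.60
Taxable wages = $11,183.59 − $1,214.60 = $9,968.99
Municipal income tax: $9,968.99 × 0.0262 = $261.19
Federal income tax: $9,968.99 × 0.14 = $1,395.66
Paid family leave insurance: $11,183.59 × 0.0108 = $120.78
Medicare: $11,183.59 × 0.03 = $335.51
Gym membership: $263.33
Total deductions = $970.74 + $243.86 + $261.19 + $1,395.66 + $120.78 + $335.51 + $263.33 = $3,591.07
Net pay = $11,183.59 − $3,591.07 = $7,592.52

$7,592.52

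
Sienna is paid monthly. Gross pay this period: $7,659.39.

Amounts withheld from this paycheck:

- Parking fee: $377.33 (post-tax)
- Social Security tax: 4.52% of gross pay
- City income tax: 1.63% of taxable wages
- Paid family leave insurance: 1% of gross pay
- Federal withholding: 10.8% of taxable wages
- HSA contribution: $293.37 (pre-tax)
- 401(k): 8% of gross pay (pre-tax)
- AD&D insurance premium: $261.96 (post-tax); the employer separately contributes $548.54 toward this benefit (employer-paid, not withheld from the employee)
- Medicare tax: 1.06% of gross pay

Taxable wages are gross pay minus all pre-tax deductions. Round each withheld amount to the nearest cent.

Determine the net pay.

HSA contribution: $293.37
401(k): $7,659.39 × 0.08 = $612.75
Pre-tax total = $293.37 + $612.75 = $906.12
Taxable wages = $7,659.39 − $906.12 = $6,753.27
Federal withholding: $6,753.27 × 0.108 = $729.35
City income tax: $6,753.27 × 0.0163 = $110.08
Medicare tax: $7,659.39 × 0.0106 = $81.19
Paid family leave insurance: $7,659.39 × 0.01 = $76.59
Social Security tax: $7,659.39 × 0.0452 = $346.20
AD&D insurance premium: $261.96
Parking fee: $377.33
(Employer's $548.54 toward AD&D insurance premium is not withheld from the employee.)
Total deductions = $293.37 + $612.75 + $729.35 + $110.08 + $81.19 + $76.59 + $346.20 + $261.96 + $377.33 = $2,888.82
Net pay = $7,659.39 − $2,888.82 = $4,770.57

$4,770.57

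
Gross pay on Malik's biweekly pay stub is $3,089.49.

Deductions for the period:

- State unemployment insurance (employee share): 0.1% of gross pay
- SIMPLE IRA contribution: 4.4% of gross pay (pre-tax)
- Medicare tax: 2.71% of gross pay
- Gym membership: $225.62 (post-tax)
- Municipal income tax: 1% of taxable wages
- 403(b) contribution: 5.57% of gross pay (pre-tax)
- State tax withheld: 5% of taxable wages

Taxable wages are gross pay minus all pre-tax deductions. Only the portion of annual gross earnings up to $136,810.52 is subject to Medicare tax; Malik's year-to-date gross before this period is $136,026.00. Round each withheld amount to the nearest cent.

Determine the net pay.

403(b) contribution: $3,089.49 × 0.0557 = $172.08
SIMPLE IRA contribution: $3,089.49 × 0.044 = $135.94
Pre-tax total = $172.08 + $135.94 = $308.02
Taxable wages = $3,089.49 − $308.02 = $2,781.47
Municipal income tax: $2,781.47 × 0.01 = $27.81
State tax withheld: $2,781.47 × 0.05 = $139.07
State unemployment insurance (employee share): $3,089.49 × 0.001 = $3.09
Medicare tax: only $136,810.52 − $136,026.00 = $784.52 of this check is subject → $784.52 × 0.0271 = $21.26
Gym membership: $225.62
Total deductions = $172.08 + $135.94 + $27.81 + $139.07 + $3.09 + $21.26 + $225.62 = $724.87
Net pay = $3,089.49 − $724.87 = $2,364.62

$2,364.62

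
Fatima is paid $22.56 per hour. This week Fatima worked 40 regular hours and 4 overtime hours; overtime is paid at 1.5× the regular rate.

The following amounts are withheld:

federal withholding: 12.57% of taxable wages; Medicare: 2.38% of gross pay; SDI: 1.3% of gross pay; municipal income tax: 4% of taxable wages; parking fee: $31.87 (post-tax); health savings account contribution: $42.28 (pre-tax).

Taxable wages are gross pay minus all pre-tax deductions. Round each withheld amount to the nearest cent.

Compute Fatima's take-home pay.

$760.47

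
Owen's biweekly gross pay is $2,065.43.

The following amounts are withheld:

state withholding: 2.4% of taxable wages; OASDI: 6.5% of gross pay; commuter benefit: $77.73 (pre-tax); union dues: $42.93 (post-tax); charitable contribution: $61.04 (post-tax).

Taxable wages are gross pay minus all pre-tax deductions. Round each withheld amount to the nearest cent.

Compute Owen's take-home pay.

$1,701.78

Commuter benefit: $77.73
Taxable wages = $2,065.43 − $77.73 = $1,987.70
State withholding: $1,987.70 × 0.024 = $47.70
OASDI: $2,065.43 × 0.065 = $134.25
Charitable contribution: $61.04
Union dues: $42.93
Total deductions = $77.73 + $47.70 + $134.25 + $61.04 + $42.93 = $363.65
Net pay = $2,065.43 − $363.65 = $1,701.78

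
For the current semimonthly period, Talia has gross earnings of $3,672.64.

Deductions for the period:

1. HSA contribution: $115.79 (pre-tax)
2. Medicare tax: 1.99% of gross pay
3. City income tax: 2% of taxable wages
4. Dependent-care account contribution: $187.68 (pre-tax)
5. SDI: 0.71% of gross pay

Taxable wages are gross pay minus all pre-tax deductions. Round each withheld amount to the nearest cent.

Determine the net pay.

Dependent-care account contribution: $187.68
HSA contribution: $115.79
Pre-tax total = $187.68 + $115.79 = $303.47
Taxable wages = $3,672.64 − $303.47 = $3,369.17
City income tax: $3,369.17 × 0.02 = $67.38
SDI: $3,672.64 × 0.0071 = $26.08
Medicare tax: $3,672.64 × 0.0199 = $73.09
Total deductions = $187.68 + $115.79 + $67.38 + $26.08 + $73.09 = $470.02
Net pay = $3,672.64 − $470.02 = $3,202.62

$3,202.62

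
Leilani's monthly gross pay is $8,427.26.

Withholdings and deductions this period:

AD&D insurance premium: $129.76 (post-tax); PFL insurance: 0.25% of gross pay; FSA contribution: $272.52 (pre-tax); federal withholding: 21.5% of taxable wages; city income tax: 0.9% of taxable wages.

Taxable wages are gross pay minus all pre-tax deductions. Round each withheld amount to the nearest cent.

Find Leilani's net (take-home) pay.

$6,177.25

FSA contribution: $272.52
Taxable wages = $8,427.26 − $272.52 = $8,154.74
City income tax: $8,154.74 × 0.009 = $73.39
Federal withholding: $8,154.74 × 0.215 = $1,753.27
PFL insurance: $8,427.26 × 0.0025 = $21.07
AD&D insurance premium: $129.76
Total deductions = $272.52 + $73.39 + $1,753.27 + $21.07 + $129.76 = $2,250.01
Net pay = $8,427.26 − $2,250.01 = $6,177.25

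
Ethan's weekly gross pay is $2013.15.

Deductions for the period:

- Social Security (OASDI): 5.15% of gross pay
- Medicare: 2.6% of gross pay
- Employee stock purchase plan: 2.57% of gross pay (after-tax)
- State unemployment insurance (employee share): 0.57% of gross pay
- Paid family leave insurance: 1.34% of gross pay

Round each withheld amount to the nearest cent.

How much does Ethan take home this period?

Paid family leave insurance: $2013.15 × 0.0134 = $26.98
Social Security (OASDI): $2013.15 × 0.0515 = $103.68
State unemployment insurance (employee share): $2013.15 × 0.0057 = $11.47
Medicare: $2013.15 × 0.026 = $52.34
Employee stock purchase plan: $2013.15 × 0.0257 = $51.74
Total deductions = $26.98 + $103.68 + $11.47 + $52.34 + $51.74 = $246.21
Net pay = $2013.15 − $246.21 = $1766.94

$1766.94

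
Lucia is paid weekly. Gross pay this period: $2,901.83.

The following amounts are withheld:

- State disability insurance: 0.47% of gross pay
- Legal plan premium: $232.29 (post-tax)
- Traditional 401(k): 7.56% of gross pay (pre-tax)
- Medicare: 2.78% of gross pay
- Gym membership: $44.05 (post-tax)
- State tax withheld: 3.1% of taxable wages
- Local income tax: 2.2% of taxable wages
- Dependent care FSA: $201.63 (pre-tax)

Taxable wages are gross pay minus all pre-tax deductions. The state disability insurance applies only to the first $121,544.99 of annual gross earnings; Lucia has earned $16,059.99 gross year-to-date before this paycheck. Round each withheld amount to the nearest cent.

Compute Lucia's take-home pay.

Dependent care FSA: $201.63
Traditional 401(k): $2,901.83 × 0.0756 = $219.38
Pre-tax total = $201.63 + $219.38 = $421.01
Taxable wages = $2,901.83 − $421.01 = $2,480.82
Local income tax: $2,480.82 × 0.022 = $54.58
State tax withheld: $2,480.82 × 0.031 = $76.91
Medicare: $2,901.83 × 0.0278 = $80.67
State disability insurance: cap not yet reached, full $2,901.83 is subject → $2,901.83 × 0.0047 = $13.64
Gym membership: $44.05
Legal plan premium: $232.29
Total deductions = $201.63 + $219.38 + $54.58 + $76.91 + $80.67 + $13.64 + $44.05 + $232.29 = $923.15
Net pay = $2,901.83 − $923.15 = $1,978.68

$1,978.68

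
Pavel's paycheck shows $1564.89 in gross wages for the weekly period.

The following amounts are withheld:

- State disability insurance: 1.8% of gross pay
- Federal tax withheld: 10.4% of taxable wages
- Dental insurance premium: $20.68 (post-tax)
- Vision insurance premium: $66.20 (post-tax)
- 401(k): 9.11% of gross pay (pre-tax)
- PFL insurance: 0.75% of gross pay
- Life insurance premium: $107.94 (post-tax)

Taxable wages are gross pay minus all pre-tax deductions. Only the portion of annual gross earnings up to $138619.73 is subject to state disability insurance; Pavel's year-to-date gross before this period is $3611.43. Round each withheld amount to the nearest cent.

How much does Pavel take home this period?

401(k): $1564.89 × 0.0911 = $142.56
Taxable wages = $1564.89 − $142.56 = $1422.33
Federal tax withheld: $1422.33 × 0.104 = $147.92
State disability insurance: cap not yet reached, full $1564.89 is subject → $1564.89 × 0.018 = $28.17
PFL insurance: $1564.89 × 0.0075 = $11.74
Dental insurance premium: $20.68
Vision insurance premium: $66.20
Life insurance premium: $107.94
Total deductions = $142.56 + $147.92 + $28.17 + $11.74 + $20.68 + $66.20 + $107.94 = $525.21
Net pay = $1564.89 − $525.21 = $1039.68

$1039.68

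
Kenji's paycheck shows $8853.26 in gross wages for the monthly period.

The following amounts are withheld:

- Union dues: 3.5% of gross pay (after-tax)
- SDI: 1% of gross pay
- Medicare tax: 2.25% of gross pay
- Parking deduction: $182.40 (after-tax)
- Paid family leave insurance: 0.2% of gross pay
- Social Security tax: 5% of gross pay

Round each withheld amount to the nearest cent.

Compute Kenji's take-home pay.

Social Security tax: $8853.26 × 0.05 = $442.66
Medicare tax: $8853.26 × 0.0225 = $199.20
SDI: $8853.26 × 0.01 = $88.53
Paid family leave insurance: $8853.26 × 0.002 = $17.71
Union dues: $8853.26 × 0.035 = $309.86
Parking deduction: $182.40
Total deductions = $442.66 + $199.20 + $88.53 + $17.71 + $309.86 + $182.40 = $1240.36
Net pay = $8853.26 − $1240.36 = $7612.90

$7612.90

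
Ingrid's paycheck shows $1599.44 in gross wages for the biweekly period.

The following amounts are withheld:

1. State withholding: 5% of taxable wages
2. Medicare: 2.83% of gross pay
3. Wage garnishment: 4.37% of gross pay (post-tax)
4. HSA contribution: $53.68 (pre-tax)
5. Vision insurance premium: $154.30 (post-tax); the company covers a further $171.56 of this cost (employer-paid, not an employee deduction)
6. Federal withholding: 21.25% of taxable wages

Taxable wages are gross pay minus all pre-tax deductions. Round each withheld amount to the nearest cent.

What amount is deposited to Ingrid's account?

HSA contribution: $53.68
Taxable wages = $1599.44 − $53.68 = $1545.76
State withholding: $1545.76 × 0.05 = $77.29
Federal withholding: $1545.76 × 0.2125 = $328.47
Medicare: $1599.44 × 0.0283 = $45.26
Wage garnishment: $1599.44 × 0.0437 = $69.90
Vision insurance premium: $154.30
(Employer's $171.56 toward vision insurance premium is not withheld from the employee.)
Total deductions = $53.68 + $77.29 + $328.47 + $45.26 + $69.90 + $154.30 = $728.90
Net pay = $1599.44 − $728.90 = $870.54

$870.54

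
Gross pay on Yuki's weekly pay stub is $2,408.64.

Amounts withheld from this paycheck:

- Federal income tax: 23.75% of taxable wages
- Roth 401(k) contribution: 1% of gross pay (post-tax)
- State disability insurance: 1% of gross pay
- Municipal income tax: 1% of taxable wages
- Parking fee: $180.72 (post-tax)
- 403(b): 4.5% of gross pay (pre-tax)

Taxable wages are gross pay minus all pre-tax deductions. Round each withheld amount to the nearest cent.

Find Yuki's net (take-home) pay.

403(b): $2,408.64 × 0.045 = $108.39
Taxable wages = $2,408.64 − $108.39 = $2,300.25
Federal income tax: $2,300.25 × 0.2375 = $546.31
Municipal income tax: $2,300.25 × 0.01 = $23.00
State disability insurance: $2,408.64 × 0.01 = $24.09
Parking fee: $180.72
Roth 401(k) contribution: $2,408.64 × 0.01 = $24.09
Total deductions = $108.39 + $546.31 + $23.00 + $24.09 + $180.72 + $24.09 = $906.60
Net pay = $2,408.64 − $906.60 = $1,502.04

$1,502.04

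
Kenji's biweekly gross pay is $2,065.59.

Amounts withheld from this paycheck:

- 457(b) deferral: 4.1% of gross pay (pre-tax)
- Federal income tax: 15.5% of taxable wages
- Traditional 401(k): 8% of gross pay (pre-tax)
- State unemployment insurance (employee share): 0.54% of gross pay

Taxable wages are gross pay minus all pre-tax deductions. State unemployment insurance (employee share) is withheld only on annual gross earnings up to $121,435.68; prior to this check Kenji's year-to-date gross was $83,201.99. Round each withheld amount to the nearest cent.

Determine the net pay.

$1,523.07

457(b) deferral: $2,065.59 × 0.041 = $84.69
Traditional 401(k): $2,065.59 × 0.08 = $165.25
Pre-tax total = $84.69 + $165.25 = $249.94
Taxable wages = $2,065.59 − $249.94 = $1,815.65
Federal income tax: $1,815.65 × 0.155 = $281.43
State unemployment insurance (employee share): cap not yet reached, full $2,065.59 is subject → $2,065.59 × 0.0054 = $11.15
Total deductions = $84.69 + $165.25 + $281.43 + $11.15 = $542.52
Net pay = $2,065.59 − $542.52 = $1,523.07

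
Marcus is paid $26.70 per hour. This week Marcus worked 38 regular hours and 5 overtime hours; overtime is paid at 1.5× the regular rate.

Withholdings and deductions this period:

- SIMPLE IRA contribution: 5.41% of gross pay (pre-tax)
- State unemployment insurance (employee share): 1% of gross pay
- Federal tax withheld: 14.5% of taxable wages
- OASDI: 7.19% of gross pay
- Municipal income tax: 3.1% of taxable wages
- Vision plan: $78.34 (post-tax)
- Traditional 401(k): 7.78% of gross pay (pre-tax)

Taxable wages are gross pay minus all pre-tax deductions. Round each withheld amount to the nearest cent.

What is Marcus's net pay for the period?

$691.16

Regular pay: 38 × $26.70 = $1,014.60
Overtime pay: 5 × $26.70 × 1.5 = $200.25
Gross pay = $1,014.60 + $200.25 = $1,214.85
SIMPLE IRA contribution: $1,214.85 × 0.0541 = $65.72
Traditional 401(k): $1,214.85 × 0.0778 = $94.52
Pre-tax total = $65.72 + $94.52 = $160.24
Taxable wages = $1,214.85 − $160.24 = $1,054.61
Federal tax withheld: $1,054.61 × 0.145 = $152.92
Municipal income tax: $1,054.61 × 0.031 = $32.69
OASDI: $1,214.85 × 0.0719 = $87.35
State unemployment insurance (employee share): $1,214.85 × 0.01 = $12.15
Vision plan: $78.34
Total deductions = $65.72 + $94.52 + $152.92 + $32.69 + $87.35 + $12.15 + $78.34 = $523.69
Net pay = $1,214.85 − $523.69 = $691.16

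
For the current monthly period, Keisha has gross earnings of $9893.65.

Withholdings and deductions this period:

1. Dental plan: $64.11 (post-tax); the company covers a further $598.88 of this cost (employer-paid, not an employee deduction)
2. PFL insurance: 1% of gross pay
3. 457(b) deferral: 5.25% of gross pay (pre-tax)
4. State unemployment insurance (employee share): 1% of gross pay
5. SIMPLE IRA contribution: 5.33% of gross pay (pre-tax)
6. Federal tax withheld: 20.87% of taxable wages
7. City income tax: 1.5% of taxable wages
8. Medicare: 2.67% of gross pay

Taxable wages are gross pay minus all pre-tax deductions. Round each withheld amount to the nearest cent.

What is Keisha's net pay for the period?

$6341.70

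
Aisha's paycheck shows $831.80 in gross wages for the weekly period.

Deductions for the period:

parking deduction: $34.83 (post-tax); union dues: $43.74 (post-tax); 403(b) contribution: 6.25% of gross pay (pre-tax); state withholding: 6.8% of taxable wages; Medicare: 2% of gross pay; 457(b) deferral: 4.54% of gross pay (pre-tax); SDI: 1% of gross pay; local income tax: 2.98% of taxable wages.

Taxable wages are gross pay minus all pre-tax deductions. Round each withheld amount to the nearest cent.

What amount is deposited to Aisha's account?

457(b) deferral: $831.80 × 0.0454 = $37.76
403(b) contribution: $831.80 × 0.0625 = $51.99
Pre-tax total = $37.76 + $51.99 = $89.75
Taxable wages = $831.80 − $89.75 = $742.05
State withholding: $742.05 × 0.068 = $50.46
Local income tax: $742.05 × 0.0298 = $22.11
Medicare: $831.80 × 0.02 = $16.64
SDI: $831.80 × 0.01 = $8.32
Union dues: $43.74
Parking deduction: $34.83
Total deductions = $37.76 + $51.99 + $50.46 + $22.11 + $16.64 + $8.32 + $43.74 + $34.83 = $265.85
Net pay = $831.80 − $265.85 = $565.95

$565.95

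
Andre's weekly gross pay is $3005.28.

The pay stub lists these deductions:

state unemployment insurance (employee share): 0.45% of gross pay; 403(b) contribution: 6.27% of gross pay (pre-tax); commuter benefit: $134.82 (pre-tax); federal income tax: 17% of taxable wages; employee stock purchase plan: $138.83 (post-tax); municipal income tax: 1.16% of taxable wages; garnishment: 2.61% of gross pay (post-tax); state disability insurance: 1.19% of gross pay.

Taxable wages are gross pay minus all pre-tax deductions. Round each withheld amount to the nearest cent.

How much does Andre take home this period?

Commuter benefit: $134.82
403(b) contribution: $3005.28 × 0.0627 = $188.43
Pre-tax total = $134.82 + $188.43 = $323.25
Taxable wages = $3005.28 − $323.25 = $2682.03
Federal income tax: $2682.03 × 0.17 = $455.95
Municipal income tax: $2682.03 × 0.0116 = $31.11
State unemployment insurance (employee share): $3005.28 × 0.0045 = $13.52
State disability insurance: $3005.28 × 0.0119 = $35.76
Garnishment: $3005.28 × 0.0261 = $78.44
Employee stock purchase plan: $138.83
Total deductions = $134.82 + $188.43 + $455.95 + $31.11 + $13.52 + $35.76 + $78.44 + $138.83 = $1076.86
Net pay = $3005.28 − $1076.86 = $1928.42

$1928.42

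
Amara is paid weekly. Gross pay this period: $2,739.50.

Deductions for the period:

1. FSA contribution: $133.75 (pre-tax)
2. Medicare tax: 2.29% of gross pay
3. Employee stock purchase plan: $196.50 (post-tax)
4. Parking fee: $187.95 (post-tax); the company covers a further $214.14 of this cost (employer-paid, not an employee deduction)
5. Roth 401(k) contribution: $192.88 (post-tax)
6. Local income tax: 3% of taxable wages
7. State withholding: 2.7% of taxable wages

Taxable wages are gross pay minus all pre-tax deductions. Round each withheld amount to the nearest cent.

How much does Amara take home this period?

FSA contribution: $133.75
Taxable wages = $2,739.50 − $133.75 = $2,605.75
Local income tax: $2,605.75 × 0.03 = $78.17
State withholding: $2,605.75 × 0.027 = $70.36
Medicare tax: $2,739.50 × 0.0229 = $62.73
Employee stock purchase plan: $196.50
Parking fee: $187.95
Roth 401(k) contribution: $192.88
(Employer's $214.14 toward parking fee is not withheld from the employee.)
Total deductions = $133.75 + $78.17 + $70.36 + $62.73 + $196.50 + $187.95 + $192.88 = $922.34
Net pay = $2,739.50 − $922.34 = $1,817.16

$1,817.16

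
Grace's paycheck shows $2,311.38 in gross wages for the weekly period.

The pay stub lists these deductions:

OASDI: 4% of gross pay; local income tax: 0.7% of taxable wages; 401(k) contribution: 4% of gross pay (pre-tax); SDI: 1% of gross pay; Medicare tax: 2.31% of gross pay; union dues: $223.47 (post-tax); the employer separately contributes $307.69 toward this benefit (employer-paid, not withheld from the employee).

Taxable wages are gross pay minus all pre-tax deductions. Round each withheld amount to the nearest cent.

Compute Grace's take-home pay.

401(k) contribution: $2,311.38 × 0.04 = $92.46
Taxable wages = $2,311.38 − $92.46 = $2,218.92
Local income tax: $2,218.92 × 0.007 = $15.53
Medicare tax: $2,311.38 × 0.0231 = $53.39
SDI: $2,311.38 × 0.01 = $23.11
OASDI: $2,311.38 × 0.04 = $92.46
Union dues: $223.47
(Employer's $307.69 toward union dues is not withheld from the employee.)
Total deductions = $92.46 + $15.53 + $53.39 + $23.11 + $92.46 + $223.47 = $500.42
Net pay = $2,311.38 − $500.42 = $1,810.96

$1,810.96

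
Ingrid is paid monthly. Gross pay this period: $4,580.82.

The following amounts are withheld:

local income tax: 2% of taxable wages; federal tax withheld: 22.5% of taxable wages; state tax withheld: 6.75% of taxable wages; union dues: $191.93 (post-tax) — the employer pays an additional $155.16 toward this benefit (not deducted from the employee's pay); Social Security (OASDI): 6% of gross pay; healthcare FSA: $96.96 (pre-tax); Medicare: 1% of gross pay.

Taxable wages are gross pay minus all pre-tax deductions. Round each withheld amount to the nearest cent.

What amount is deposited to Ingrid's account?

$2,570.06

Healthcare FSA: $96.96
Taxable wages = $4,580.82 − $96.96 = $4,483.86
State tax withheld: $4,483.86 × 0.0675 = $302.66
Federal tax withheld: $4,483.86 × 0.225 = $1,008.87
Local income tax: $4,483.86 × 0.02 = $89.68
Medicare: $4,580.82 × 0.01 = $45.81
Social Security (OASDI): $4,580.82 × 0.06 = $274.85
Union dues: $191.93
(Employer's $155.16 toward union dues is not withheld from the employee.)
Total deductions = $96.96 + $302.66 + $1,008.87 + $89.68 + $45.81 + $274.85 + $191.93 = $2,010.76
Net pay = $4,580.82 − $2,010.76 = $2,570.06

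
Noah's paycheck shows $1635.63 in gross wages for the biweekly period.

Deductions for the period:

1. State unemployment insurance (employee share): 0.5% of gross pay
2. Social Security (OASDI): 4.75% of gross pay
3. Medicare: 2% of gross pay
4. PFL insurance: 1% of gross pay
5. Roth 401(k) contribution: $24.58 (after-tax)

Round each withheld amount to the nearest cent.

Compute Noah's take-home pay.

$1476.11

PFL insurance: $1635.63 × 0.01 = $16.36
Social Security (OASDI): $1635.63 × 0.0475 = $77.69
Medicare: $1635.63 × 0.02 = $32.71
State unemployment insurance (employee share): $1635.63 × 0.005 = $8.18
Roth 401(k) contribution: $24.58
Total deductions = $16.36 + $77.69 + $32.71 + $8.18 + $24.58 = $159.52
Net pay = $1635.63 − $159.52 = $1476.11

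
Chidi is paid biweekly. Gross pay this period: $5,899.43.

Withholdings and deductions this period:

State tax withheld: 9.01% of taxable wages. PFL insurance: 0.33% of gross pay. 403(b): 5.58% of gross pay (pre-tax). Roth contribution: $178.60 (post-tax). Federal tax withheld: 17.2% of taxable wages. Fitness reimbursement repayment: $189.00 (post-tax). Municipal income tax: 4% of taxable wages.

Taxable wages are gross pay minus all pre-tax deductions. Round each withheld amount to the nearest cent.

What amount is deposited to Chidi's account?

$3,500.40

403(b): $5,899.43 × 0.0558 = $329.19
Taxable wages = $5,899.43 − $329.19 = $5,570.24
Municipal income tax: $5,570.24 × 0.04 = $222.81
Federal tax withheld: $5,570.24 × 0.172 = $958.08
State tax withheld: $5,570.24 × 0.0901 = $501.88
PFL insurance: $5,899.43 × 0.0033 = $19.47
Roth contribution: $178.60
Fitness reimbursement repayment: $189.00
Total deductions = $329.19 + $222.81 + $958.08 + $501.88 + $19.47 + $178.60 + $189.00 = $2,399.03
Net pay = $5,899.43 − $2,399.03 = $3,500.40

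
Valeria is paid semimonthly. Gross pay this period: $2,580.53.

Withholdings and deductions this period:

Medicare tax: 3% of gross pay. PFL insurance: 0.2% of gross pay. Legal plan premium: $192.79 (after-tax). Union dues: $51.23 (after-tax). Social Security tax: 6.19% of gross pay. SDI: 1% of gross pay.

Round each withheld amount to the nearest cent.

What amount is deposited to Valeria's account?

PFL insurance: $2,580.53 × 0.002 = $5.16
Social Security tax: $2,580.53 × 0.0619 = $159.73
SDI: $2,580.53 × 0.01 = $25.81
Medicare tax: $2,580.53 × 0.03 = $77.42
Legal plan premium: $192.79
Union dues: $51.23
Total deductions = $5.16 + $159.73 + $25.81 + $77.42 + $192.79 + $51.23 = $512.14
Net pay = $2,580.53 − $512.14 = $2,068.39

$2,068.39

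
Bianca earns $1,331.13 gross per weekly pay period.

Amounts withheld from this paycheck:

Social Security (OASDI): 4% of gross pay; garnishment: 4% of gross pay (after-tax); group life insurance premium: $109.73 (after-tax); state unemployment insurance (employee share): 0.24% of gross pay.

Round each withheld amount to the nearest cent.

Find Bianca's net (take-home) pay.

$1,111.71

State unemployment insurance (employee share): $1,331.13 × 0.0024 = $3.19
Social Security (OASDI): $1,331.13 × 0.04 = $53.25
Group life insurance premium: $109.73
Garnishment: $1,331.13 × 0.04 = $53.25
Total deductions = $3.19 + $53.25 + $109.73 + $53.25 = $219.42
Net pay = $1,331.13 − $219.42 = $1,111.71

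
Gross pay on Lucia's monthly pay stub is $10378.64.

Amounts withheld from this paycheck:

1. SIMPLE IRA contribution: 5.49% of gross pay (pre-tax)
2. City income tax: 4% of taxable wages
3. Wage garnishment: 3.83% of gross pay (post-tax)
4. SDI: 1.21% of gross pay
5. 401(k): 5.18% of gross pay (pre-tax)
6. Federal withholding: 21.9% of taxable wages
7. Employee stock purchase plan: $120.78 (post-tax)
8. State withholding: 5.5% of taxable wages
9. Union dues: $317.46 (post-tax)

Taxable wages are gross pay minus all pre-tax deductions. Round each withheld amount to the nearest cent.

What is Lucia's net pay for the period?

$5398.75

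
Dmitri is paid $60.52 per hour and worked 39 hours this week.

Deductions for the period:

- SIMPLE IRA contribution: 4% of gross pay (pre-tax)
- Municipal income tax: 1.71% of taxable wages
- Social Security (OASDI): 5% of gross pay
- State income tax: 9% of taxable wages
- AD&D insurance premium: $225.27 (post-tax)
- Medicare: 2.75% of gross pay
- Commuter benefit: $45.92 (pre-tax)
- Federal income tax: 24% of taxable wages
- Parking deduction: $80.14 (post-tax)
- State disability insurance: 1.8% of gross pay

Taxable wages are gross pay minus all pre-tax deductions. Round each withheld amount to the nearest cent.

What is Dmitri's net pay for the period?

Gross pay: 39 × $60.52 = $2,360.28
Commuter benefit: $45.92
SIMPLE IRA contribution: $2,360.28 × 0.04 = $94.41
Pre-tax total = $45.92 + $94.41 = $140.33
Taxable wages = $2,360.28 − $140.33 = $2,219.95
Municipal income tax: $2,219.95 × 0.0171 = $37.96
Federal income tax: $2,219.95 × 0.24 = $532.79
State income tax: $2,219.95 × 0.09 = $199.80
Social Security (OASDI): $2,360.28 × 0.05 = $118.01
Medicare: $2,360.28 × 0.0275 = $64.91
State disability insurance: $2,360.28 × 0.018 = $42.49
Parking deduction: $80.14
AD&D insurance premium: $225.27
Total deductions = $45.92 + $94.41 + $37.96 + $532.79 + $199.80 + $118.01 + $64.91 + $42.49 + $80.14 + $225.27 = $1,441.70
Net pay = $2,360.28 − $1,441.70 = $918.58

$918.58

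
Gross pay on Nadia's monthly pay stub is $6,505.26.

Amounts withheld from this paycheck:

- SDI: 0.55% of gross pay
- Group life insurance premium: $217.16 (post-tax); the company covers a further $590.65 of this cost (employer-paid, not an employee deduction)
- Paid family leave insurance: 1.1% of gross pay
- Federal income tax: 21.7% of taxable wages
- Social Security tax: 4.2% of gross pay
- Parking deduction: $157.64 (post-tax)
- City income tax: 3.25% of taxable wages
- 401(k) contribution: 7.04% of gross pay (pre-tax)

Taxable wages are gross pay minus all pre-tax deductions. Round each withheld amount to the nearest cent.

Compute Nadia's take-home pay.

401(k) contribution: $6,505.26 × 0.0704 = $457.97
Taxable wages = $6,505.26 − $457.97 = $6,047.29
City income tax: $6,047.29 × 0.0325 = $196.54
Federal income tax: $6,047.29 × 0.217 = $1,312.26
Paid family leave insurance: $6,505.26 × 0.011 = $71.56
SDI: $6,505.26 × 0.0055 = $35.78
Social Security tax: $6,505.26 × 0.042 = $273.22
Group life insurance premium: $217.16
Parking deduction: $157.64
(Employer's $590.65 toward group life insurance premium is not withheld from the employee.)
Total deductions = $457.97 + $196.54 + $1,312.26 + $71.56 + $35.78 + $273.22 + $217.16 + $157.64 = $2,722.13
Net pay = $6,505.26 − $2,722.13 = $3,783.13

$3,783.13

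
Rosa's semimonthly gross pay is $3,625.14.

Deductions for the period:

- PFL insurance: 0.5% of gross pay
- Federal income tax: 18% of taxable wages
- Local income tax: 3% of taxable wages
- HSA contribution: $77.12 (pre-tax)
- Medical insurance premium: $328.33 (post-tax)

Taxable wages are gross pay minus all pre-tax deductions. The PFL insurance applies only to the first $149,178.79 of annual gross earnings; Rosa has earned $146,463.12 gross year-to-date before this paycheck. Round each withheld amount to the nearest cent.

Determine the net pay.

$2,461.03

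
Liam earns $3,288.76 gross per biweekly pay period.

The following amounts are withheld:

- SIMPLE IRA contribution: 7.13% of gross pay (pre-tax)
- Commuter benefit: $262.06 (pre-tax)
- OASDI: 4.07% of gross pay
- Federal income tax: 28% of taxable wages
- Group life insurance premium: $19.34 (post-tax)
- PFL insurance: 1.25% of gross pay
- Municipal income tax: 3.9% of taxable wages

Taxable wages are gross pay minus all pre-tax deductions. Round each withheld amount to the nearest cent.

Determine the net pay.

$1,707.19

SIMPLE IRA contribution: $3,288.76 × 0.0713 = $234.49
Commuter benefit: $262.06
Pre-tax total = $234.49 + $262.06 = $496.55
Taxable wages = $3,288.76 − $496.55 = $2,792.21
Federal income tax: $2,792.21 × 0.28 = $781.82
Municipal income tax: $2,792.21 × 0.039 = $108.90
PFL insurance: $3,288.76 × 0.0125 = $41.11
OASDI: $3,288.76 × 0.0407 = $133.85
Group life insurance premium: $19.34
Total deductions = $234.49 + $262.06 + $781.82 + $108.90 + $41.11 + $133.85 + $19.34 = $1,581.57
Net pay = $3,288.76 − $1,581.57 = $1,707.19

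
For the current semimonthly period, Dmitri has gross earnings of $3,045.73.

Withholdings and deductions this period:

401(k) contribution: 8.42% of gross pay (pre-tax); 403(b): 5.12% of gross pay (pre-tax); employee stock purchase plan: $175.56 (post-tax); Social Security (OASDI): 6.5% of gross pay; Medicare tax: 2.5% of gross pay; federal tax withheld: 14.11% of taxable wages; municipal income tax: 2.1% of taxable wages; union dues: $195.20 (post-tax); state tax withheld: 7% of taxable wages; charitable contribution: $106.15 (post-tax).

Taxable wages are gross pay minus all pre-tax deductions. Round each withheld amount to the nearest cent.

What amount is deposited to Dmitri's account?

403(b): $3,045.73 × 0.0512 = $155.94
401(k) contribution: $3,045.73 × 0.0842 = $256.45
Pre-tax total = $155.94 + $256.45 = $412.39
Taxable wages = $3,045.73 − $412.39 = $2,633.34
Federal tax withheld: $2,633.34 × 0.1411 = $371.56
State tax withheld: $2,633.34 × 0.07 = $184.33
Municipal income tax: $2,633.34 × 0.021 = $55.30
Social Security (OASDI): $3,045.73 × 0.065 = $197.97
Medicare tax: $3,045.73 × 0.025 = $76.14
Charitable contribution: $106.15
Employee stock purchase plan: $175.56
Union dues: $195.20
Total deductions = $155.94 + $256.45 + $371.56 + $184.33 + $55.30 + $197.97 + $76.14 + $106.15 + $175.56 + $195.20 = $1,774.60
Net pay = $3,045.73 − $1,774.60 = $1,271.13

$1,271.13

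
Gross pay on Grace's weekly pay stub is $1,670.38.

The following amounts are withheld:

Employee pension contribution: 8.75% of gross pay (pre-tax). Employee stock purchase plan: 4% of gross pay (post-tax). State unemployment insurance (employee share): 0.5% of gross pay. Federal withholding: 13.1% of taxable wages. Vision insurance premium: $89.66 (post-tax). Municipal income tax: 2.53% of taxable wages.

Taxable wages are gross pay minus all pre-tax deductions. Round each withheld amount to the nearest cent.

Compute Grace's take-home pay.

$1,121.16

Employee pension contribution: $1,670.38 × 0.0875 = $146.16
Taxable wages = $1,670.38 − $146.16 = $1,524.22
Municipal income tax: $1,524.22 × 0.0253 = $38.56
Federal withholding: $1,524.22 × 0.131 = $199.67
State unemployment insurance (employee share): $1,670.38 × 0.005 = $8.35
Employee stock purchase plan: $1,670.38 × 0.04 = $66.82
Vision insurance premium: $89.66
Total deductions = $146.16 + $38.56 + $199.67 + $8.35 + $66.82 + $89.66 = $549.22
Net pay = $1,670.38 − $549.22 = $1,121.16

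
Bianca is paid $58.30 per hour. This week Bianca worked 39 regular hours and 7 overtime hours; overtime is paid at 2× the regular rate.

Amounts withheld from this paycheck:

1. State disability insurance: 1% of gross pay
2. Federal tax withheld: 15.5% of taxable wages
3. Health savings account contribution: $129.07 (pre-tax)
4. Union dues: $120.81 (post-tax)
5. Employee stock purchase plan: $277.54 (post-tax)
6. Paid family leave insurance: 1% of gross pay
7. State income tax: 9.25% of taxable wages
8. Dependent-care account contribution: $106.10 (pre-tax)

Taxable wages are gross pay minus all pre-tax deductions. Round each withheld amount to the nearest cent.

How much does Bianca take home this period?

Regular pay: 39 × $58.30 = $2,273.70
Overtime pay: 7 × $58.30 × 2 = $816.20
Gross pay = $2,273.70 + $816.20 = $3,089.90
Health savings account contribution: $129.07
Dependent-care account contribution: $106.10
Pre-tax total = $129.07 + $106.10 = $235.17
Taxable wages = $3,089.90 − $235.17 = $2,854.73
Federal tax withheld: $2,854.73 × 0.155 = $442.48
State income tax: $2,854.73 × 0.0925 = $264.06
State disability insurance: $3,089.90 × 0.01 = $30.90
Paid family leave insurance: $3,089.90 × 0.01 = $30.90
Employee stock purchase plan: $277.54
Union dues: $120.81
Total deductions = $129.07 + $106.10 + $442.48 + $264.06 + $30.90 + $30.90 + $277.54 + $120.81 = $1,401.86
Net pay = $3,089.90 − $1,401.86 = $1,688.04

$1,688.04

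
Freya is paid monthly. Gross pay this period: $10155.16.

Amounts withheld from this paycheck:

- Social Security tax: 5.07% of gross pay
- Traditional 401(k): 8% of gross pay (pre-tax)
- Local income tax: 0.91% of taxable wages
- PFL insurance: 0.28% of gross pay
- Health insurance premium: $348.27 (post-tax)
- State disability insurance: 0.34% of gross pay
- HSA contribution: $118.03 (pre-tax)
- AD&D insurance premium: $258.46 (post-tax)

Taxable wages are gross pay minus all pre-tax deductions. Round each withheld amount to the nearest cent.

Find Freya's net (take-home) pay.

$7956.22

Traditional 401(k): $10155.16 × 0.08 = $812.41
HSA contribution: $118.03
Pre-tax total = $812.41 + $118.03 = $930.44
Taxable wages = $10155.16 − $930.44 = $9224.72
Local income tax: $9224.72 × 0.0091 = $83.94
PFL insurance: $10155.16 × 0.0028 = $28.43
Social Security tax: $10155.16 × 0.0507 = $514.87
State disability insurance: $10155.16 × 0.0034 = $34.53
Health insurance premium: $348.27
AD&D insurance premium: $258.46
Total deductions = $812.41 + $118.03 + $83.94 + $28.43 + $514.87 + $34.53 + $348.27 + $258.46 = $2198.94
Net pay = $10155.16 − $2198.94 = $7956.22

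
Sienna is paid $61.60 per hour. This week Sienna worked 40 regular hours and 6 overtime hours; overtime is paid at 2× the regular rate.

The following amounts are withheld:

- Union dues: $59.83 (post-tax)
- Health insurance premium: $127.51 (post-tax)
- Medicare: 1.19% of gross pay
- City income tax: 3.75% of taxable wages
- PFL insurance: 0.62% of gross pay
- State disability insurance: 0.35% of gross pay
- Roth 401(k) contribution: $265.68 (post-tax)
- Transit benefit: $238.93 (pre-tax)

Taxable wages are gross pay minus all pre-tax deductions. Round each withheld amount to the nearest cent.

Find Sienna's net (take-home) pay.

Regular pay: 40 × $61.60 = $2464.00
Overtime pay: 6 × $61.60 × 2 = $739.20
Gross pay = $2464.00 + $739.20 = $3203.20
Transit benefit: $238.93
Taxable wages = $3203.20 − $238.93 = $2964.27
City income tax: $2964.27 × 0.0375 = $111.16
Medicare: $3203.20 × 0.0119 = $38.12
PFL insurance: $3203.20 × 0.0062 = $19.86
State disability insurance: $3203.20 × 0.0035 = $11.21
Roth 401(k) contribution: $265.68
Health insurance premium: $127.51
Union dues: $59.83
Total deductions = $238.93 + $111.16 + $38.12 + $19.86 + $11.21 + $265.68 + $127.51 + $59.83 = $872.30
Net pay = $3203.20 − $872.30 = $2330.90

$2330.90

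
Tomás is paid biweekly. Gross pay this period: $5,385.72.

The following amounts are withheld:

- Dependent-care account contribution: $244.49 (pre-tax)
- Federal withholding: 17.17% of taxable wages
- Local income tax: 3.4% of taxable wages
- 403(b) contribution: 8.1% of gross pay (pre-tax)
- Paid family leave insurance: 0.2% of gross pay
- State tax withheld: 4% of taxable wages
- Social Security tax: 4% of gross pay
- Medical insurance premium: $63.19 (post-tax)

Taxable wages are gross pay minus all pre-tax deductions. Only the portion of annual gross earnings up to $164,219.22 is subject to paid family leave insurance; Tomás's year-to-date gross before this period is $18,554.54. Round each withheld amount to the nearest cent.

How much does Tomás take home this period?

403(b) contribution: $5,385.72 × 0.081 = $436.24
Dependent-care account contribution: $244.49
Pre-tax total = $436.24 + $244.49 = $680.73
Taxable wages = $5,385.72 − $680.73 = $4,704.99
State tax withheld: $4,704.99 × 0.04 = $188.20
Federal withholding: $4,704.99 × 0.1717 = $807.85
Local income tax: $4,704.99 × 0.034 = $159.97
Social Security tax: $5,385.72 × 0.04 = $215.43
Paid family leave insurance: cap not yet reached, full $5,385.72 is subject → $5,385.72 × 0.002 = $10.77
Medical insurance premium: $63.19
Total deductions = $436.24 + $244.49 + $188.20 + $807.85 + $159.97 + $215.43 + $10.77 + $63.19 = $2,126.14
Net pay = $5,385.72 − $2,126.14 = $3,259.58

$3,259.58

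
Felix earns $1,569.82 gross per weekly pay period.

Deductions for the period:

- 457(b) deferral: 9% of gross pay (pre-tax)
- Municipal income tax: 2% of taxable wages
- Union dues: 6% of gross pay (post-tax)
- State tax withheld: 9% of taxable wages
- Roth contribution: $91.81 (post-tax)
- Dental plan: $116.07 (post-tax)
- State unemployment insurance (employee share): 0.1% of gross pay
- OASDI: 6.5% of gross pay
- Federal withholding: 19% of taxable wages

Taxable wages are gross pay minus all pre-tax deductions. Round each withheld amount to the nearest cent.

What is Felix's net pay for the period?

457(b) deferral: $1,569.82 × 0.09 = $141.28
Taxable wages = $1,569.82 − $141.28 = $1,428.54
Municipal income tax: $1,428.54 × 0.02 = $28.57
State tax withheld: $1,428.54 × 0.09 = $128.57
Federal withholding: $1,428.54 × 0.19 = $271.42
OASDI: $1,569.82 × 0.065 = $102.04
State unemployment insurance (employee share): $1,569.82 × 0.001 = $1.57
Union dues: $1,569.82 × 0.06 = $94.19
Roth contribution: $91.81
Dental plan: $116.07
Total deductions = $141.28 + $28.57 + $128.57 + $271.42 + $102.04 + $1.57 + $94.19 + $91.81 + $116.07 = $975.52
Net pay = $1,569.82 − $975.52 = $594.30

$594.30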